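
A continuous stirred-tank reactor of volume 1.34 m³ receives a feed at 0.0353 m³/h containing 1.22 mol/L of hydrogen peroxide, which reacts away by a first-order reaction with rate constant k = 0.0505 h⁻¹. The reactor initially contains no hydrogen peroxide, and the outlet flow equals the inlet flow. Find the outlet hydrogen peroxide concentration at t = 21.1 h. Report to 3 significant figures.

Species balance: V dC/dt = Q C_in − Q C − k V C.
This is linear with rate a = Q/V + k = 0.076843 h⁻¹.
C_ss = Q C_in/(Q + kV) = 0.41824 mol/L; C(t) = C_ss + (C₀ − C_ss) e^(−a t).
C(21.1) = 0.41824 + (-0.41824)·e^(−0.076843·21.1) = 0.41824 + (-0.41824)·0.19762 = 0.33558 mol/L.

0.336 mol/L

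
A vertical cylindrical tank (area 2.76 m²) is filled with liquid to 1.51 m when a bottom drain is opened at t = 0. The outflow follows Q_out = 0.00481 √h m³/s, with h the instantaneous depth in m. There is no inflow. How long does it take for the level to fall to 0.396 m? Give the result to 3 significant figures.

688 s

With no inflow, A dh/dt = −0.00481 √h.
This is separable: 2 d(√h)/dt = −0.00481/A, so √h = √h₀ − (0.00481/(2A)) t.
t = 2A(√h₀ − √h)/0.00481 = 2·2.76·(√1.51 − √0.396)/0.00481
  = 5.5200 × (1.2288 − 0.62929) / 0.00481 = 688.03 s.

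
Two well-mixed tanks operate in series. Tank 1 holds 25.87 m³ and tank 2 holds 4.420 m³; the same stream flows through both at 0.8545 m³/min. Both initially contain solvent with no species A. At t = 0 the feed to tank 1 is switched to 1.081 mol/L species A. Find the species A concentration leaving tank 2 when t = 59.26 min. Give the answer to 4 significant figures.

0.8969 mol/L

Each tank obeys Vᵢ dCᵢ/dt = Q(Cᵢ₋₁ − Cᵢ), so τᵢ = Vᵢ/Q.
τ₁ = 25.87/0.8545 = 30.2750 min; τ₂ = 4.420/0.8545 = 5.17262 min.
Tank 1: C₁ = C_in(1 − e^(−t/τ₁)). Tank 2 (τ₁ ≠ τ₂): C₂ = C_in[1 − (τ₁ e^(−t/τ₁) − τ₂ e^(−t/τ₂))/(τ₁ − τ₂)].
At t = 59.26: e^(−t/τ₁) = 0.141227, e^(−t/τ₂) = 1.05806e-05.
C₂ = 1.081·[1 − (30.2750·0.141227 − 5.17262·1.05806e-05)/(25.1024)] = 1.081·0.829674 = 0.896878 mol/L.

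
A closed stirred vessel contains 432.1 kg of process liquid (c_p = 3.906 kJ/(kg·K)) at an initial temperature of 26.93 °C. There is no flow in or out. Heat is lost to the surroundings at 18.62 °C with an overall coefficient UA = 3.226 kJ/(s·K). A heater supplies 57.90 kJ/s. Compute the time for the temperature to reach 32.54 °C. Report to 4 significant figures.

456.5 s

Lumped-capacitance energy balance: M c_p dT/dt = UA(T_amb − T) + Q̇.
τ = M c_p/UA = 523.181 s; T_ss = T_amb + Q̇/UA = 18.62 + 57.90/3.226 = 36.5679 °C.
T(t) = T_ss + (T₀ − T_ss)e^(−t/τ); set T = 32.54:
t = −τ ln[(T − T_ss)/(T₀ − T_ss)] = −523.181 · ln(0.417924) = 456.452 s.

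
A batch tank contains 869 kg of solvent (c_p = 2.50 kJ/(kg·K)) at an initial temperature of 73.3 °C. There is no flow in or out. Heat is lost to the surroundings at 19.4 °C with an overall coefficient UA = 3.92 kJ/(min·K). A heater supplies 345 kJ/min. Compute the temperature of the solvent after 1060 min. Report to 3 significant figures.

Energy balance: M c_p dT/dt = −UA(T − T_amb) + Q̇.
dT/dt = (T_ss − T)/τ with T_ss = T_amb + Q̇/UA = 19.4 + 345/3.92 = 107.41 °C, τ = M c_p/UA = 869·2.50/3.92 = 554.21 min.
Solution: T(t) = T_ss + (T₀ − T_ss) e^(−t/τ).
T(1060) = 107.41 + (-34.110)·0.14769 = 102.37 °C.

102 °C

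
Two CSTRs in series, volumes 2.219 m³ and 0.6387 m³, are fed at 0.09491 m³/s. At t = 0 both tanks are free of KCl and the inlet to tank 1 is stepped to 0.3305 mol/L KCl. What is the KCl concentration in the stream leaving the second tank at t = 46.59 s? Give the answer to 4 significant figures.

Each tank obeys Vᵢ dCᵢ/dt = Q(Cᵢ₋₁ − Cᵢ), so τᵢ = Vᵢ/Q.
τ₁ = 2.219/0.09491 = 23.3800 s; τ₂ = 0.6387/0.09491 = 6.72953 s.
Solving the cascade with C₁(0)=C₂(0)=0 gives C₂(t) = C_in[1 − (τ₁ e^(−t/τ₁) − τ₂ e^(−t/τ₂))/(τ₁ − τ₂)].
At t = 46.59: e^(−t/τ₁) = 0.136323, e^(−t/τ₂) = 0.000984660.
C₂ = 0.3305·[1 − (23.3800·0.136323 − 6.72953·0.000984660)/(16.6505)] = 0.3305·0.808978 = 0.267367 mol/L.

0.2674 mol/L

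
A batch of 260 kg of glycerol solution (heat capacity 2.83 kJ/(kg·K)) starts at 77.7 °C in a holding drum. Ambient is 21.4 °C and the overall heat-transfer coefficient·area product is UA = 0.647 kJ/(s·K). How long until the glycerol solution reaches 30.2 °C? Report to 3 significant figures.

M c_p dT/dt = −UA(T − T_amb).
τ = M c_p/UA = 1137.2 s; T_ss = T_amb = 21.400 °C.
T(t) = T_ss + (T₀ − T_ss)e^(−t/τ); set T = 30.2:
t = −τ ln[(T − T_ss)/(T₀ − T_ss)] = −1137.2 · ln(0.15631) = 2110.7 s.

2110 s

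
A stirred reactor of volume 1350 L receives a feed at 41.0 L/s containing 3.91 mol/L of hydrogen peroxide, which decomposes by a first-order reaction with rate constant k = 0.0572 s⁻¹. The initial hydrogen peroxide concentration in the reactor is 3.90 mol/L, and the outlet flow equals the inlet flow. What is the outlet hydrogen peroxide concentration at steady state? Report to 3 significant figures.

V dC/dt = Q(C_in − C) − k V C.
Steady state (dC/dt = 0): C_ss = Q C_in/(Q + kV) = C_in/(1 + kV/Q).
C_ss = 41.0·3.91/(41.0 + 0.0572·1350) = 160.31/118.22 = 1.3560 mol/L.

1.36 mol/L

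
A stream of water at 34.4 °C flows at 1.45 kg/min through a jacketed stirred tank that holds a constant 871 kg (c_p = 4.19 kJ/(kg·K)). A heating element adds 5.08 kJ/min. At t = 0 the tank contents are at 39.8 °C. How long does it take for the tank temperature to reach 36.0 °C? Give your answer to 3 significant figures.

1070 min

First-law balance (no shaft work): M c_p dT/dt = ṁ c_p (T_in − T) + 5.08.
τ = M/ṁ = 600.69 min; T_ss = T_in + Q̇/(ṁ c_p) = 35.236 °C.
T(t) = T_ss + (T₀ − T_ss) e^(−t/τ). Set T = 36.0:
e^(−t/τ) = (36.0 − 35.236)/(39.8 − 35.236) = 0.16737
t = −600.69 · ln(0.16737) = 1073.8 min.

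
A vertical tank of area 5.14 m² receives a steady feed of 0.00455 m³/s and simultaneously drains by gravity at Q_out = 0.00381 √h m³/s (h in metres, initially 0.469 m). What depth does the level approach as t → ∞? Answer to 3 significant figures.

Volume balance on the tank: A dh/dt = Q_in − 0.00381 √h. At steady state dh/dt = 0:
Q_in = 0.00381 √h_ss ⇒ √h_ss = 0.00455/0.00381 = 1.1942.
h_ss = 1.1942² = 1.4262 m. (Since h₀ = 0.469 m < h_ss, the level will rise toward this value.)

1.43 m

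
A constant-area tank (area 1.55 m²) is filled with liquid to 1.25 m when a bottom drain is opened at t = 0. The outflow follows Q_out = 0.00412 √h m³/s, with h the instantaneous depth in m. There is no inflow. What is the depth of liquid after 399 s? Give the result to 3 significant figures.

0.345 m

Mass balance (ρ constant): A dh/dt = −0.00412 √h.
This is separable: 2 d(√h)/dt = −0.00412/A, so √h = √h₀ − (0.00412/(2A)) t.
√h = √1.25 − 0.00412·399/(2·1.55) = 1.1180 − 0.53028 = 0.58775.
h = 0.58775² = 0.34545 m.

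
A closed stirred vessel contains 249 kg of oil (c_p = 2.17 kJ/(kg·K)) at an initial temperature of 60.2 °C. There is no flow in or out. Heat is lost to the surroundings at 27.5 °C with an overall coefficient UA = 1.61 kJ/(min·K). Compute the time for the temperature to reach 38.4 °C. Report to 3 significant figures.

369 min

M c_p dT/dt = −UA(T − T_amb).
τ = M c_p/UA = 335.61 min; T_ss = T_amb = 27.500 °C.
T(t) = T_ss + (T₀ − T_ss)e^(−t/τ); set T = 38.4:
t = −τ ln[(T − T_ss)/(T₀ − T_ss)] = −335.61 · ln(0.33333) = 368.70 min.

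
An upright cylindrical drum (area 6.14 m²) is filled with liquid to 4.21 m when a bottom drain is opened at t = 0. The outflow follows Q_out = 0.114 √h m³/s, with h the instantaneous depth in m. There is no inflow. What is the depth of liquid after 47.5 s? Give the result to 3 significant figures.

A dh/dt = −Q_out = −0.114 √h.
∫ h^(−1/2) dh = −(0.114/A) ∫ dt, giving 2√h = 2√h₀ − (0.114/A) t.
√h = √4.21 − 0.114·47.5/(2·6.14) = 2.0518 − 0.44096 = 1.6109.
h = 1.6109² = 2.5949 m.

2.59 m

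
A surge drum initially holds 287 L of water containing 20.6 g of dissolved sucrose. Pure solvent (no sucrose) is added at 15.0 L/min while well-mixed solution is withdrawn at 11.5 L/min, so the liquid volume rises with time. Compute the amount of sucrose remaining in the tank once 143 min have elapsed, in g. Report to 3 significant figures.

0.747 g

Total volume: dV/dt = Q_in − Q_out = 3.5000 L/min, so V(t) = 287 + 3.5000 t and V(143) = 787.50 L.
Species balance (pure solvent in): dm/dt = −Q_out · m/V(t).
Separate: dm/m = −Q_out dt/V(t) ⇒ ln(m/m₀) = −(Q_out/(Q_in−Q_out)) ln(V/V₀).
m = m₀ (V₀/V)^(Q_out/(Q_in−Q_out)) = 20.6 × (287/787.50)^(3.2857) = 0.74733 g.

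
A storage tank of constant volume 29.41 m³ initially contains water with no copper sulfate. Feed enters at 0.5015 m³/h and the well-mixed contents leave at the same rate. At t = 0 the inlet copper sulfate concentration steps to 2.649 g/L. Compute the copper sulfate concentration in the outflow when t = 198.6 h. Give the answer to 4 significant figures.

2.559 g/L

Mass balance on the solute (V constant): V dC/dt = Q(C_in − C).
Rewrite as dC/dt + C/τ = C_in/τ, τ = V/Q = 58.6441 h.
Integrating: C(t) = C_in + (C₀ − C_in) e^(−t/τ).
C(198.6) = 2.649 + (0 − 2.649)·e^(−198.6/58.6441) = 2.649 + (-2.64900)·0.0338258 = 2.55940 g/L.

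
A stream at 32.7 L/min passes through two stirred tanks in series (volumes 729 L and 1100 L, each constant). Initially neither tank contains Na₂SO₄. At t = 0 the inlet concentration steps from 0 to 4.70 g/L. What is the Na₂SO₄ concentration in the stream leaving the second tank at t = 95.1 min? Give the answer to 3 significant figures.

Time constants: τᵢ = Vᵢ/Q for each well-mixed tank.
τ₁ = 729/32.7 = 22.294 min; τ₂ = 1100/32.7 = 33.639 min.
Solving the cascade with C₁(0)=C₂(0)=0 gives C₂(t) = C_in[1 − (τ₁ e^(−t/τ₁) − τ₂ e^(−t/τ₂))/(τ₁ − τ₂)].
At t = 95.1: e^(−t/τ₁) = 0.014041, e^(−t/τ₂) = 0.059186.
C₂ = 4.70·[1 − (22.294·0.014041 − 33.639·0.059186)/(-11.346)] = 4.70·0.85210 = 4.0049 g/L.

4.00 g/L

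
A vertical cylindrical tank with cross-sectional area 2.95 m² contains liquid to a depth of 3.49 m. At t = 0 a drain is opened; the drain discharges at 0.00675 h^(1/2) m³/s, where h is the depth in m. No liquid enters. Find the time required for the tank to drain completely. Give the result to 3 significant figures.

1630 s

Mass balance (ρ constant): A dh/dt = −0.00675 √h.
∫ h^(−1/2) dh = −(0.00675/A) ∫ dt, giving 2√h = 2√h₀ − (0.00675/A) t.
Set h = 0: 2√h₀ = (0.00675/A) t_empty ⇒ t_empty = 2A√h₀/0.00675.
t_empty = 2·2.95·√3.49/0.00675 = 5.9000·1.8682/0.00675 = 1632.9 s.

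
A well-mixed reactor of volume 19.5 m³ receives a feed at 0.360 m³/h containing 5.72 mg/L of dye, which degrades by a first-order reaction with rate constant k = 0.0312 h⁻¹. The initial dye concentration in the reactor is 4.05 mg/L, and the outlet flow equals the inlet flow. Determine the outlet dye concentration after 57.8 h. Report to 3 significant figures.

V dC/dt = Q(C_in − C) − k V C.
dC/dt = (Q/V) C_in − (Q/V + k) C; effective rate a = Q/V + k = 0.018462 + 0.0312 = 0.049662 h⁻¹.
C_ss = Q C_in/(Q + kV) = 2.1264 mg/L; C(t) = C_ss + (C₀ − C_ss) e^(−a t).
C(57.8) = 2.1264 + (1.9236)·e^(−0.049662·57.8) = 2.1264 + (1.9236)·0.056674 = 2.2354 mg/L.

2.24 mg/L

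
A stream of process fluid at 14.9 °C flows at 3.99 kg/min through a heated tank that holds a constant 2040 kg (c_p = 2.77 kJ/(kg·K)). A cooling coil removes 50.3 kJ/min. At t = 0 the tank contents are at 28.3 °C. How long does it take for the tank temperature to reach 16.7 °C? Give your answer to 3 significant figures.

531 min

M c_p dT/dt = ṁ c_p (T_in − T) − Q̇.
τ = M/ṁ = 511.28 min; T_ss = T_in − Q̇/(ṁ c_p) = 10.349 °C.
T(t) = T_ss + (T₀ − T_ss) e^(−t/τ). Set T = 16.7:
e^(−t/τ) = (16.7 − 10.349)/(28.3 − 10.349) = 0.35380
t = −511.28 · ln(0.35380) = 531.23 min.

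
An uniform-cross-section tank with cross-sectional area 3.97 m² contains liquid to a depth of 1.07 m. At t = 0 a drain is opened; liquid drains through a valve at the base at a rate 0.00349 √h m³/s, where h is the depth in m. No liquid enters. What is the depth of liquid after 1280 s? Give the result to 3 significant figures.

0.223 m

With no inflow, A dh/dt = −0.00349 √h.
Separate and integrate: 2(√h − √h₀) = −(0.00349/A) t.
√h = √1.07 − 0.00349·1280/(2·3.97) = 1.0344 − 0.56262 = 0.47179.
h = 0.47179² = 0.22258 m.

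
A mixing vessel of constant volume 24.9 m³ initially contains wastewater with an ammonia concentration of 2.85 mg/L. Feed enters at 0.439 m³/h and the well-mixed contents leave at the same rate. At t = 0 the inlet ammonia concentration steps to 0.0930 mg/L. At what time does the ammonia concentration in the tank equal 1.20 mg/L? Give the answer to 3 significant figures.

Species balance: V dC/dt = Q(C_in − C) ⇒ τ = V/Q = 56.720 h.
C(t) = C_in + (C₀ − C_in) e^(−t/τ). Set C = 1.20 and solve for t:
e^(−t/τ) = (C − C_in)/(C₀ − C_in) = (1.20 − 0.0930)/(2.85 − 0.0930) = 0.40152
t = −τ ln(…) = 56.720 × 0.91249 = 51.756 h.

51.8 h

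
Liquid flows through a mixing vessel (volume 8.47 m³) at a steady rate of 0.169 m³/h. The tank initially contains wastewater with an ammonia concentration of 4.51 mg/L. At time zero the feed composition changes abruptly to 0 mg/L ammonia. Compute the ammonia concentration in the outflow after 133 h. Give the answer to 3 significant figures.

0.317 mg/L

Mass balance on the solute (V constant): V dC/dt = Q(C_in − C).
Rewrite as dC/dt + C/τ = C_in/τ, τ = V/Q = 50.118 h.
C approaches C_in exponentially: C(t) = C_in + (C₀ − C_in) e^(−t/τ).
C(133) = 0 + (4.51 − 0)·e^(−133/50.118) = 0 + (4.5100)·0.070389 = 0.31745 mg/L.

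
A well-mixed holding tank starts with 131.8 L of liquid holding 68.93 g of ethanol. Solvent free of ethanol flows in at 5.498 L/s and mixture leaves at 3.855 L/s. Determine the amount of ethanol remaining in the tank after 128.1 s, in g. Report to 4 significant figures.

7.345 g

Let m(t) be the amount of ethanol. Volume: V(t) = V₀ + (Q_in − Q_out) t = 131.8 + 1.64300 t; V(128.1) = 342.268 L.
Solute balance: dm/dt = 0 − Q_out C = −Q_out m/V(t).
Separate: dm/m = −Q_out dt/V(t) ⇒ ln(m/m₀) = −(Q_out/(Q_in−Q_out)) ln(V/V₀).
m = m₀ (V₀/V)^(Q_out/(Q_in−Q_out)) = 68.93 × (131.8/342.268)^(2.34632) = 7.34470 g.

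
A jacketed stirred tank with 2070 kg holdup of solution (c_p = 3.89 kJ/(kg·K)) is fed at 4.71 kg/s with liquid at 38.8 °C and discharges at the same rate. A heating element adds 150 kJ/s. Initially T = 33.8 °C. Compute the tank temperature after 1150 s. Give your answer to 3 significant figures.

M c_p dT/dt = ṁ c_p (T_in − T) + Q̇.
Rearrange: dT/dt = (T_ss − T)/τ with τ = M/ṁ = 439.49 s and T_ss = T_in + Q̇/(ṁ c_p) = 46.987 °C.
Solution: T(t) = T_ss + (T₀ − T_ss) e^(−t/τ).
T(1150) = 46.987 + (-13.187)·e^(−1150/439.49) = 46.987 + (-13.187)·0.073046 = 46.024 °C.

46.0 °C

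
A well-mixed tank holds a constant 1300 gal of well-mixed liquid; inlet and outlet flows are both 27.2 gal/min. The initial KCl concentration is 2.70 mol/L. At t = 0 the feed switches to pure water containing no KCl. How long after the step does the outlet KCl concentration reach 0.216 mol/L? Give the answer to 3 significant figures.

121 min

Mass balance on the solute (V constant): V dC/dt = Q(C_in − C), so τ = V/Q = 47.794 min.
C(t) = C_in + (C₀ − C_in) e^(−t/τ). Set C = 0.216 and solve for t:
e^(−t/τ) = (C − C_in)/(C₀ − C_in) = (0.216 − 0)/(2.70 − 0) = 0.080000
t = −τ ln(…) = 47.794 × 2.5257 = 120.71 min.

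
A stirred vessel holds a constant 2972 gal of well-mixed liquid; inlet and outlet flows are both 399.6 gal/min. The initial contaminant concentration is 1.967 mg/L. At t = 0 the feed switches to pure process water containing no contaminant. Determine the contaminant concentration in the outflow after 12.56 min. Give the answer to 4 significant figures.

0.3634 mg/L

Transient balance on the dissolved component: V dC/dt = Q(C_in − C).
Rewrite as dC/dt + C/τ = C_in/τ, τ = V/Q = 7.43744 min.
Integrating: C(t) = C_in + (C₀ − C_in) e^(−t/τ).
C(12.56) = 0 + (1.967 − 0)·e^(−12.56/7.43744) = 0 + (1.96700)·0.184750 = 0.363403 mg/L.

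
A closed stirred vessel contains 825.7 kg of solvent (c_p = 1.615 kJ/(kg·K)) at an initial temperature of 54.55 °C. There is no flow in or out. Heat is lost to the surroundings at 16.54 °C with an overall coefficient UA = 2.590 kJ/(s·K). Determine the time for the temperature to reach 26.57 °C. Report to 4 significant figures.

685.9 s

Lumped-capacitance energy balance: M c_p dT/dt = UA(T_amb − T).
τ = M c_p/UA = 514.867 s; T_ss = T_amb = 16.5400 °C.
T(t) = T_ss + (T₀ − T_ss)e^(−t/τ); set T = 26.57:
t = −τ ln[(T − T_ss)/(T₀ − T_ss)] = −514.867 · ln(0.263878) = 685.941 s.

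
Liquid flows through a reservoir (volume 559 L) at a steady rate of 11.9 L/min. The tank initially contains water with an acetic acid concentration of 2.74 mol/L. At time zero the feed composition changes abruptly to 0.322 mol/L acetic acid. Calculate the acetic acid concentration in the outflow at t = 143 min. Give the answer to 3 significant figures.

0.437 mol/L

Unsteady species balance (constant V, well mixed): V dC/dt = Q(C_in − C).
Time constant τ = V/Q = 559/11.9 = 46.975 min.
Integrating: C(t) = C_in + (C₀ − C_in) e^(−t/τ).
C(143) = 0.322 + (2.74 − 0.322)·e^(−143/46.975) = 0.322 + (2.4180)·0.047635 = 0.43718 mol/L.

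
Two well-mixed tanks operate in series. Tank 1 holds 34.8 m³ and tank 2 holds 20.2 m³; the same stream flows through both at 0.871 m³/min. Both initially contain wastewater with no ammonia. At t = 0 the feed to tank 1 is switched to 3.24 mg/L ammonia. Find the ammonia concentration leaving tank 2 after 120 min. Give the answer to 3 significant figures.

Species balance on tank i: dCᵢ/dt = (Cᵢ₋₁ − Cᵢ)/τᵢ with τᵢ = Vᵢ/Q.
τ₁ = 34.8/0.871 = 39.954 min; τ₂ = 20.2/0.871 = 23.192 min.
Solving the cascade with C₁(0)=C₂(0)=0 gives C₂(t) = C_in[1 − (τ₁ e^(−t/τ₁) − τ₂ e^(−t/τ₂))/(τ₁ − τ₂)].
At t = 120: e^(−t/τ₁) = 0.049616, e^(−t/τ₂) = 0.0056604.
C₂ = 3.24·[1 − (39.954·0.049616 − 23.192·0.0056604)/(16.762)] = 3.24·0.88957 = 2.8822 mg/L.

2.88 mg/L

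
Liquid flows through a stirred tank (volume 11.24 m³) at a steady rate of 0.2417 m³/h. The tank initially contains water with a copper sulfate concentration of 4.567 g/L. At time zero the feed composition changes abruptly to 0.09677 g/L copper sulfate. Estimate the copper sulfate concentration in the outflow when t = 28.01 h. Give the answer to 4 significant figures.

Transient balance on the dissolved component: V dC/dt = Q(C_in − C).
Time constant τ = V/Q = 11.24/0.2417 = 46.5039 h.
This is linear first-order; C(t) = C_in + (C₀ − C_in) e^(−t/τ).
C(28.01) = 0.09677 + (4.567 − 0.09677)·e^(−28.01/46.5039) = 0.09677 + (4.47023)·0.547543 = 2.54441 g/L.

2.544 g/L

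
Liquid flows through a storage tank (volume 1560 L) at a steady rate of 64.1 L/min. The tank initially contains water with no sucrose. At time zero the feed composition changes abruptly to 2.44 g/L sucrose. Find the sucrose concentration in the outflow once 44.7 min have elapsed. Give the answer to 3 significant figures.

Species balance on the tank: V dC/dt = Q(C_in − C).
So dC/dt = (C_in − C)/τ with τ = V/Q = 1560/64.1 = 24.337 min.
C approaches C_in exponentially: C(t) = C_in + (C₀ − C_in) e^(−t/τ).
C(44.7) = 2.44 + (0 − 2.44)·e^(−44.7/24.337) = 2.44 + (-2.4400)·0.15934 = 2.0512 g/L.

2.05 g/L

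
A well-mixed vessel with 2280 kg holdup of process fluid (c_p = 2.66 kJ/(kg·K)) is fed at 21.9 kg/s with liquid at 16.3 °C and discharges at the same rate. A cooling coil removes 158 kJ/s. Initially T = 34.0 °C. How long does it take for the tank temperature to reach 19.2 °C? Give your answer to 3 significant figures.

134 s

First-law balance (no shaft work): M c_p dT/dt = ṁ c_p (T_in − T) − 158.
τ = M/ṁ = 104.11 s; T_ss = T_in − Q̇/(ṁ c_p) = 13.588 °C.
T(t) = T_ss + (T₀ − T_ss) e^(−t/τ). Set T = 19.2:
e^(−t/τ) = (19.2 − 13.588)/(34.0 − 13.588) = 0.27495
t = −104.11 · ln(0.27495) = 134.42 s.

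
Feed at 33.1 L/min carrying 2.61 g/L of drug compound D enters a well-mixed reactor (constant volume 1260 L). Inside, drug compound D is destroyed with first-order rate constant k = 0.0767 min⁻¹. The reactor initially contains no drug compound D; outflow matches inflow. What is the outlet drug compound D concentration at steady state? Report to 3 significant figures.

V dC/dt = Q(C_in − C) − k V C.
Steady state (dC/dt = 0): C_ss = Q C_in/(Q + kV) = C_in/(1 + kV/Q).
C_ss = 33.1·2.61/(33.1 + 0.0767·1260) = 86.391/129.74 = 0.66587 g/L.

0.666 g/L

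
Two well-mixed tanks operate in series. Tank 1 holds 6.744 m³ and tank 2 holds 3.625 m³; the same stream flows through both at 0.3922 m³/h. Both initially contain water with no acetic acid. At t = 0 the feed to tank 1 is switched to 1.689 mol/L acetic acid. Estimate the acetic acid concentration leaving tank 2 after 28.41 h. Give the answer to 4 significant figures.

Time constants: τᵢ = Vᵢ/Q for each well-mixed tank.
τ₁ = 6.744/0.3922 = 17.1953 h; τ₂ = 3.625/0.3922 = 9.24273 h.
Solving the cascade with C₁(0)=C₂(0)=0 gives C₂(t) = C_in[1 − (τ₁ e^(−t/τ₁) − τ₂ e^(−t/τ₂))/(τ₁ − τ₂)].
At t = 28.41: e^(−t/τ₁) = 0.191629, e^(−t/τ₂) = 0.0462467.
C₂ = 1.689·[1 − (17.1953·0.191629 − 9.24273·0.0462467)/(7.95258)] = 1.689·0.639403 = 1.07995 mol/L.

1.080 mol/L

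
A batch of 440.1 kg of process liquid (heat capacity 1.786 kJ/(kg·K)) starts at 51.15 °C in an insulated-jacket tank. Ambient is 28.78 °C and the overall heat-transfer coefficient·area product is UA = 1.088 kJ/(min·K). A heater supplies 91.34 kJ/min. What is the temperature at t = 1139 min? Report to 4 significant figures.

First-law balance (no shaft work): M c_p dT/dt = −UA(T − T_amb) + Q̇.
dT/dt = (T_ss − T)/τ with T_ss = T_amb + Q̇/UA = 28.78 + 91.34/1.088 = 112.732 °C, τ = M c_p/UA = 440.1·1.786/1.088 = 722.444 min.
Solution: T(t) = T_ss + (T₀ − T_ss) e^(−t/τ).
T(1139) = 112.732 + (-61.5822)·0.206678 = 100.005 °C.

100.0 °C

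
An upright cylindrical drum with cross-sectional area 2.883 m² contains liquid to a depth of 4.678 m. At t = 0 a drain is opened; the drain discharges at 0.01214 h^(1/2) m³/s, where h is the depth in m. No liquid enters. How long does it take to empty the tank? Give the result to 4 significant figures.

A dh/dt = −Q_out = −0.01214 √h.
∫ h^(−1/2) dh = −(0.01214/A) ∫ dt, giving 2√h = 2√h₀ − (0.01214/A) t.
Set h = 0: 2√h₀ = (0.01214/A) t_empty ⇒ t_empty = 2A√h₀/0.01214.
t_empty = 2·2.883·√4.678/0.01214 = 5.76600·2.16287/0.01214 = 1027.27 s.

1027 s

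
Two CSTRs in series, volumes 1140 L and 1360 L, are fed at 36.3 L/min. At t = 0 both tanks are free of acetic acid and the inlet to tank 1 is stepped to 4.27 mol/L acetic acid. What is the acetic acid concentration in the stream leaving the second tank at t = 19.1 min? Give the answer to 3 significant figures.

0.460 mol/L

Each tank obeys Vᵢ dCᵢ/dt = Q(Cᵢ₋₁ − Cᵢ), so τᵢ = Vᵢ/Q.
τ₁ = 1140/36.3 = 31.405 min; τ₂ = 1360/36.3 = 37.466 min.
Tank 1: C₁ = C_in(1 − e^(−t/τ₁)). Tank 2 (τ₁ ≠ τ₂): C₂ = C_in[1 − (τ₁ e^(−t/τ₁) − τ₂ e^(−t/τ₂))/(τ₁ − τ₂)].
At t = 19.1: e^(−t/τ₁) = 0.54434, e^(−t/τ₂) = 0.60061.
C₂ = 4.27·[1 − (31.405·0.54434 − 37.466·0.60061)/(-6.0606)] = 4.27·0.10777 = 0.46018 mol/L.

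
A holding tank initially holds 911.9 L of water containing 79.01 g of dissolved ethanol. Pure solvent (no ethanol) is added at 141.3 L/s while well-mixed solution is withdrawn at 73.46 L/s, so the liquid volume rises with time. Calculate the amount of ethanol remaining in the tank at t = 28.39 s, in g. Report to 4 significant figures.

Let m(t) be the amount of ethanol. Volume: V(t) = V₀ + (Q_in − Q_out) t = 911.9 + 67.8400 t; V(28.39) = 2837.88 L.
Species balance (pure solvent in): dm/dt = −Q_out · m/V(t).
Separate: dm/m = −Q_out dt/V(t) ⇒ ln(m/m₀) = −(Q_out/(Q_in−Q_out)) ln(V/V₀).
m = m₀ (V₀/V)^(Q_out/(Q_in−Q_out)) = 79.01 × (911.9/2837.88)^(1.08284) = 23.1095 g.

23.11 g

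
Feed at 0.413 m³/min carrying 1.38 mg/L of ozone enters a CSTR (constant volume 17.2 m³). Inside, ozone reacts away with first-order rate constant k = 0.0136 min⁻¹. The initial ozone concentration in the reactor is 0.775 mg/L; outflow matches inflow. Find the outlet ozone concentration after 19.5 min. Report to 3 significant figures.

0.830 mg/L

Species balance: V dC/dt = Q C_in − Q C − k V C.
dC/dt = (Q/V) C_in − (Q/V + k) C; effective rate a = Q/V + k = 0.024012 + 0.0136 = 0.037612 min⁻¹.
C_ss = Q C_in/(Q + kV) = 0.88101 mg/L; C(t) = C_ss + (C₀ − C_ss) e^(−a t).
C(19.5) = 0.88101 + (-0.10601)·e^(−0.037612·19.5) = 0.88101 + (-0.10601)·0.48026 = 0.83010 mg/L.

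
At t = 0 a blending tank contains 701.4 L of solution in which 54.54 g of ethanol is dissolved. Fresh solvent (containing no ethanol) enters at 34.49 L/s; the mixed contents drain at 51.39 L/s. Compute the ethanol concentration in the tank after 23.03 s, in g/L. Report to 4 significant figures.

0.01490 g/L

Let m(t) be the amount of ethanol. Volume: V(t) = V₀ + (Q_in − Q_out) t = 701.4 − 16.9000 t; V(23.03) = 312.193 L.
Species balance (pure solvent in): dm/dt = −Q_out · m/V(t).
Separate: dm/m = −Q_out dt/V(t) ⇒ ln(m/m₀) = −(Q_out/(Q_in−Q_out)) ln(V/V₀).
m = m₀ (V₀/V)^(Q_out/(Q_in−Q_out)) = 54.54 × (701.4/312.193)^(-3.04083) = 4.65301 g.
C = m/V = 4.65301/312.193 = 0.0149043 g/L.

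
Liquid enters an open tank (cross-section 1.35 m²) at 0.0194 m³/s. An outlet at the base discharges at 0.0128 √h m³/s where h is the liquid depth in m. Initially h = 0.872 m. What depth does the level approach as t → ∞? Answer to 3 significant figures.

Level balance: A dh/dt = 0.0194 − 0.0128 √h. Setting dh/dt = 0:
Q_in = 0.0128 √h_ss ⇒ √h_ss = 0.0194/0.0128 = 1.5156.
h_ss = 1.5156² = 2.2971 m. (Since h₀ = 0.872 m < h_ss, the level will rise toward this value.)

2.30 m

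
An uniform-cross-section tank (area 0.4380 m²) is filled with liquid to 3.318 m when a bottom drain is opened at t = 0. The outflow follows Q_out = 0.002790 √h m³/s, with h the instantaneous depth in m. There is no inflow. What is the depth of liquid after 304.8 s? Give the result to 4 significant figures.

With no inflow, A dh/dt = −0.002790 √h.
Separate and integrate: 2(√h − √h₀) = −(0.002790/A) t.
√h = √3.318 − 0.002790·304.8/(2·0.4380) = 1.82154 − 0.970767 = 0.850771.
h = 0.850771² = 0.723811 m.

0.7238 m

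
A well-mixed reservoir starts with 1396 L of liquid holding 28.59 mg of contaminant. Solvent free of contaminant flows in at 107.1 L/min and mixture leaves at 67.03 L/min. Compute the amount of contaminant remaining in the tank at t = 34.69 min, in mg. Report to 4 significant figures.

8.999 mg

Let m(t) be the amount of contaminant. Volume: V(t) = V₀ + (Q_in − Q_out) t = 1396 + 40.0700 t; V(34.69) = 2786.03 L.
No contaminant enters, so dm/dt = −Q_out · (m/V).
dm/m = −Q_out dt/(V₀ + 40.0700 t); integrating gives ln(m/m₀) = −(Q_out/(Q_in−Q_out)) ln(V/V₀).
m = m₀ (V₀/V)^(Q_out/(Q_in−Q_out)) = 28.59 × (1396/2786.03)^(1.67282) = 8.99912 mg.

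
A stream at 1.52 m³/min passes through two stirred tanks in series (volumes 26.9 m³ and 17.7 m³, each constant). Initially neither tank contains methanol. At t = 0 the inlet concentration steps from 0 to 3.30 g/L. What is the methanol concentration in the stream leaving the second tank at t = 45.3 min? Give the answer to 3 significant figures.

2.68 g/L

Species balance on tank i: dCᵢ/dt = (Cᵢ₋₁ − Cᵢ)/τᵢ with τᵢ = Vᵢ/Q.
τ₁ = 26.9/1.52 = 17.697 min; τ₂ = 17.7/1.52 = 11.645 min.
Tank 1: C₁ = C_in(1 − e^(−t/τ₁)). Tank 2 (τ₁ ≠ τ₂): C₂ = C_in[1 − (τ₁ e^(−t/τ₁) − τ₂ e^(−t/τ₂))/(τ₁ − τ₂)].
At t = 45.3: e^(−t/τ₁) = 0.077328, e^(−t/τ₂) = 0.020442.
C₂ = 3.30·[1 − (17.697·0.077328 − 11.645·0.020442)/(6.0526)] = 3.30·0.81323 = 2.6837 g/L.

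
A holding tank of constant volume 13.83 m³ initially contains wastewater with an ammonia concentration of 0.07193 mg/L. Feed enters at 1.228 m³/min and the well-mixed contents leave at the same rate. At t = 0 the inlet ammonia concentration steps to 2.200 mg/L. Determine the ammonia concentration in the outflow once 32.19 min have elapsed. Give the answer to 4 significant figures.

2.078 mg/L

Transient balance on the dissolved component: V dC/dt = Q(C_in − C).
So dC/dt = (C_in − C)/τ with τ = V/Q = 13.83/1.228 = 11.2622 min.
Solution: C(t) = C_in + (C₀ − C_in) e^(−t/τ).
C(32.19) = 2.200 + (0.07193 − 2.200)·e^(−32.19/11.2622) = 2.200 + (-2.12807)·0.0573702 = 2.07791 mg/L.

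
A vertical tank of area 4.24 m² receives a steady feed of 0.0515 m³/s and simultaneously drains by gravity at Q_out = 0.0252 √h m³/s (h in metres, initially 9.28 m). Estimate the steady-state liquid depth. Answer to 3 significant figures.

A dh/dt = Q_in − 0.0252 √h. Steady state requires inflow = outflow:
Q_in = 0.0252 √h_ss ⇒ √h_ss = 0.0515/0.0252 = 2.0437.
h_ss = 2.0437² = 4.1765 m. (Since h₀ = 9.28 m > h_ss, the level will fall toward this value.)

4.18 m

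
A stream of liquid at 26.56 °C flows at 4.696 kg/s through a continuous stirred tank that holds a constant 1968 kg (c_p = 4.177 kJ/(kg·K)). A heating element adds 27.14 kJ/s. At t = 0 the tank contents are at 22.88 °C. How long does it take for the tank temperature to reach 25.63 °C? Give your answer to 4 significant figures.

M c_p dT/dt = ṁ c_p (T_in − T) + Q̇.
τ = M/ṁ = 419.080 s; T_ss = T_in + Q̇/(ṁ c_p) = 27.9436 °C.
T(t) = T_ss + (T₀ − T_ss) e^(−t/τ). Set T = 25.63:
e^(−t/τ) = (25.63 − 27.9436)/(22.88 − 27.9436) = 0.456910
t = −419.080 · ln(0.456910) = 328.252 s.

328.3 s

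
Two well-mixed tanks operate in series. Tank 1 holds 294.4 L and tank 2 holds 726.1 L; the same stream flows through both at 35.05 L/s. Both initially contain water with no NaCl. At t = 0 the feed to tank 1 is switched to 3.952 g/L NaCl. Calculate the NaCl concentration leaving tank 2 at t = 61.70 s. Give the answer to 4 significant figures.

Species balance on tank i: dCᵢ/dt = (Cᵢ₋₁ − Cᵢ)/τᵢ with τᵢ = Vᵢ/Q.
τ₁ = 294.4/35.05 = 8.39943 s; τ₂ = 726.1/35.05 = 20.7161 s.
Solving the cascade with C₁(0)=C₂(0)=0 gives C₂(t) = C_in[1 − (τ₁ e^(−t/τ₁) − τ₂ e^(−t/τ₂))/(τ₁ − τ₂)].
At t = 61.70: e^(−t/τ₁) = 0.000645338, e^(−t/τ₂) = 0.0508764.
C₂ = 3.952·[1 − (8.39943·0.000645338 − 20.7161·0.0508764)/(-12.3167)] = 3.952·0.914868 = 3.61556 g/L.

3.616 g/L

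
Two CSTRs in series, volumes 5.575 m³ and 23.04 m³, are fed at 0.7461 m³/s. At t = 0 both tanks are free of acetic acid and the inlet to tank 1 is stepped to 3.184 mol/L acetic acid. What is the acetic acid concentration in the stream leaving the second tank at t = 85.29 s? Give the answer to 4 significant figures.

2.919 mol/L

Species balance on tank i: dCᵢ/dt = (Cᵢ₋₁ − Cᵢ)/τᵢ with τᵢ = Vᵢ/Q.
τ₁ = 5.575/0.7461 = 7.47219 s; τ₂ = 23.04/0.7461 = 30.8806 s.
Solving the cascade with C₁(0)=C₂(0)=0 gives C₂(t) = C_in[1 − (τ₁ e^(−t/τ₁) − τ₂ e^(−t/τ₂))/(τ₁ − τ₂)].
At t = 85.29: e^(−t/τ₁) = 1.10362e-05, e^(−t/τ₂) = 0.0631697.
C₂ = 3.184·[1 − (7.47219·1.10362e-05 − 30.8806·0.0631697)/(-23.4084)] = 3.184·0.916669 = 2.91868 mol/L.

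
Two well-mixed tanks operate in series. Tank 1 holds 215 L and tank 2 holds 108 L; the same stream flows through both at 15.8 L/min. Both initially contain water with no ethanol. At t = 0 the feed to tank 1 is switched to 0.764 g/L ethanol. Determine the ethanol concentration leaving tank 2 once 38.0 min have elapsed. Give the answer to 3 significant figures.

Each tank obeys Vᵢ dCᵢ/dt = Q(Cᵢ₋₁ − Cᵢ), so τᵢ = Vᵢ/Q.
τ₁ = 215/15.8 = 13.608 min; τ₂ = 108/15.8 = 6.8354 min.
Tank 1: C₁ = C_in(1 − e^(−t/τ₁)). Tank 2 (τ₁ ≠ τ₂): C₂ = C_in[1 − (τ₁ e^(−t/τ₁) − τ₂ e^(−t/τ₂))/(τ₁ − τ₂)].
At t = 38.0: e^(−t/τ₁) = 0.061264, e^(−t/τ₂) = 0.0038516.
C₂ = 0.764·[1 − (13.608·0.061264 − 6.8354·0.0038516)/(6.7722)] = 0.764·0.88079 = 0.67292 g/L.

0.673 g/L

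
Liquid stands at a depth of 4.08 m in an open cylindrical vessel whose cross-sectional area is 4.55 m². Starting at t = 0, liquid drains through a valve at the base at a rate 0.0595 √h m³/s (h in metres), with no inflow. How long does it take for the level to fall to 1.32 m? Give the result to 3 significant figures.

133 s

Accumulation of liquid (constant cross-section A): A dh/dt = −0.0595 √h.
∫ h^(−1/2) dh = −(0.0595/A) ∫ dt, giving 2√h = 2√h₀ − (0.0595/A) t.
t = 2A(√h₀ − √h)/0.0595 = 2·4.55·(√4.08 − √1.32)/0.0595
  = 9.1000 × (2.0199 − 1.1489) / 0.0595 = 133.21 s.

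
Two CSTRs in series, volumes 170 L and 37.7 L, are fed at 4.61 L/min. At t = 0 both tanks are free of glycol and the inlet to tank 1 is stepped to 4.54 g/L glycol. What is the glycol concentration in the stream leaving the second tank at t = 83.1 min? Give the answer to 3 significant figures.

3.93 g/L

Each tank obeys Vᵢ dCᵢ/dt = Q(Cᵢ₋₁ − Cᵢ), so τᵢ = Vᵢ/Q.
τ₁ = 170/4.61 = 36.876 min; τ₂ = 37.7/4.61 = 8.1779 min.
Tank 1: C₁ = C_in(1 − e^(−t/τ₁)). Tank 2 (τ₁ ≠ τ₂): C₂ = C_in[1 − (τ₁ e^(−t/τ₁) − τ₂ e^(−t/τ₂))/(τ₁ − τ₂)].
At t = 83.1: e^(−t/τ₁) = 0.10503, e^(−t/τ₂) = 3.8627e-05.
C₂ = 4.54·[1 − (36.876·0.10503 − 8.1779·3.8627e-05)/(28.698)] = 4.54·0.86505 = 3.9273 g/L.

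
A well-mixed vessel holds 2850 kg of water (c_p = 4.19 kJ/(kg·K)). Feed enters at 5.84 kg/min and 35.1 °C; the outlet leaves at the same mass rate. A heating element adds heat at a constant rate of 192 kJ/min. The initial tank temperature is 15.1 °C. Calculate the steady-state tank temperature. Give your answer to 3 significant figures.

Unsteady energy balance on the tank contents: M c_p dT/dt = ṁ c_p (T_in − T) + 192.
At steady state dT/dt = 0 ⇒ T_ss = T_in + Q̇/(ṁ c_p) = 35.1 + 192/(5.84·4.19) = 42.946 °C.

42.9 °C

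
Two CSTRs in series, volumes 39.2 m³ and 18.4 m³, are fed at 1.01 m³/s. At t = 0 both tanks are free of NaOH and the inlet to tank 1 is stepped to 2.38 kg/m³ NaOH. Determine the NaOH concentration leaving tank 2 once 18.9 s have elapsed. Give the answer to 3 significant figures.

0.370 kg/m³

Time constants: τᵢ = Vᵢ/Q for each well-mixed tank.
τ₁ = 39.2/1.01 = 38.812 s; τ₂ = 18.4/1.01 = 18.218 s.
Solving the cascade with C₁(0)=C₂(0)=0 gives C₂(t) = C_in[1 − (τ₁ e^(−t/τ₁) − τ₂ e^(−t/τ₂))/(τ₁ − τ₂)].
At t = 18.9: e^(−t/τ₁) = 0.61449, e^(−t/τ₂) = 0.35436.
C₂ = 2.38·[1 − (38.812·0.61449 − 18.218·0.35436)/(20.594)] = 2.38·0.15540 = 0.36984 kg/m³.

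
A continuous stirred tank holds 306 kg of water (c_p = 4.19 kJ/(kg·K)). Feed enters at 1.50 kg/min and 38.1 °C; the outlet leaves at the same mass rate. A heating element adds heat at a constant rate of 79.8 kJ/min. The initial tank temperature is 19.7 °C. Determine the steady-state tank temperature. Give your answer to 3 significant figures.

M c_p dT/dt = ṁ c_p (T_in − T) + Q̇.
At steady state dT/dt = 0 ⇒ T_ss = T_in + Q̇/(ṁ c_p) = 38.1 + 79.8/(1.50·4.19) = 50.797 °C.

50.8 °C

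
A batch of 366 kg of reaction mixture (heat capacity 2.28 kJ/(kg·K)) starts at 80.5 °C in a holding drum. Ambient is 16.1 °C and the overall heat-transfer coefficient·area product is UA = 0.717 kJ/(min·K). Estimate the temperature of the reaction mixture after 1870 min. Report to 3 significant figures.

First-law balance (no shaft work): M c_p dT/dt = −UA(T − T_amb).
dT/dt = (T_ss − T)/τ with T_ss = T_amb = 16.100 °C, τ = M c_p/UA = 366·2.28/0.717 = 1163.8 min.
Solution: T(t) = T_ss + (T₀ − T_ss) e^(−t/τ).
T(1870) = 16.100 + (64.400)·0.20054 = 29.015 °C.

29.0 °C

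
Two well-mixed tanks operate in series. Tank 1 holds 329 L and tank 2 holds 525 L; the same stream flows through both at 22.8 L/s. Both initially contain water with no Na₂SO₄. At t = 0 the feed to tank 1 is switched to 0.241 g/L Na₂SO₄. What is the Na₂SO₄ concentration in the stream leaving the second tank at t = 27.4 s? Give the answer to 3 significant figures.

Species balance on tank i: dCᵢ/dt = (Cᵢ₋₁ − Cᵢ)/τᵢ with τᵢ = Vᵢ/Q.
τ₁ = 329/22.8 = 14.430 s; τ₂ = 525/22.8 = 23.026 s.
Solving the cascade with C₁(0)=C₂(0)=0 gives C₂(t) = C_in[1 − (τ₁ e^(−t/τ₁) − τ₂ e^(−t/τ₂))/(τ₁ − τ₂)].
At t = 27.4: e^(−t/τ₁) = 0.14974, e^(−t/τ₂) = 0.30424.
C₂ = 0.241·[1 − (14.430·0.14974 − 23.026·0.30424)/(-8.5965)] = 0.241·0.43643 = 0.10518 g/L.

0.105 g/L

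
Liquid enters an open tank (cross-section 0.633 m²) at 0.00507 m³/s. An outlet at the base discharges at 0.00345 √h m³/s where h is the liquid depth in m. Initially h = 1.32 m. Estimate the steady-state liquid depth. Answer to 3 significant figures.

Volume balance on the tank: A dh/dt = Q_in − 0.00345 √h. At steady state dh/dt = 0:
Q_in = 0.00345 √h_ss ⇒ √h_ss = 0.00507/0.00345 = 1.4696.
h_ss = 1.4696² = 2.1596 m. (Since h₀ = 1.32 m < h_ss, the level will rise toward this value.)

2.16 m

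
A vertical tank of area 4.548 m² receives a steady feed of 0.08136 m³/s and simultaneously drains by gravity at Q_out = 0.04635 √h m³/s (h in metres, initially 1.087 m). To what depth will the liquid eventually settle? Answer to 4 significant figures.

3.081 m

Unsteady balance on liquid volume: A dh/dt = Q_in − 0.04635 √h. At steady state dh/dt = 0:
Q_in = 0.04635 √h_ss ⇒ √h_ss = 0.08136/0.04635 = 1.75534.
h_ss = 1.75534² = 3.08122 m. (Since h₀ = 1.087 m < h_ss, the level will rise toward this value.)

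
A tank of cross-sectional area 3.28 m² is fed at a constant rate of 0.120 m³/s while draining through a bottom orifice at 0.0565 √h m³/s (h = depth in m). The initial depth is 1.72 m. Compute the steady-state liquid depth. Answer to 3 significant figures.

Mass balance (ρ constant): A dh/dt = Q_in − 0.0565 √h. At steady state dh/dt = 0:
Q_in = 0.0565 √h_ss ⇒ √h_ss = 0.120/0.0565 = 2.1239.
h_ss = 2.1239² = 4.5109 m. (Since h₀ = 1.72 m < h_ss, the level will rise toward this value.)

4.51 m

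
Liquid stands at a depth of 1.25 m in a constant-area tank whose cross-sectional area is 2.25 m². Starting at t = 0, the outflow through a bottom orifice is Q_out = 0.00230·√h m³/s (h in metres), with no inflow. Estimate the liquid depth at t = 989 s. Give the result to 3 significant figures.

0.375 m

With no inflow, A dh/dt = −0.00230 √h.
Separate and integrate: 2(√h − √h₀) = −(0.00230/A) t.
√h = √1.25 − 0.00230·989/(2·2.25) = 1.1180 − 0.50549 = 0.61255.
h = 0.61255² = 0.37521 m.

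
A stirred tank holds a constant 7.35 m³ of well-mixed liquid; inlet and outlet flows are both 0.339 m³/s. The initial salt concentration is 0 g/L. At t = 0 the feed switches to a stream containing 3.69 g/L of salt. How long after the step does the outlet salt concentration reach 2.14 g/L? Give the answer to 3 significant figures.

18.8 s

Species balance: V dC/dt = Q(C_in − C) ⇒ τ = V/Q = 21.681 s.
C(t) = C_in + (C₀ − C_in) e^(−t/τ). Set C = 2.14 and solve for t:
e^(−t/τ) = (C − C_in)/(C₀ − C_in) = (2.14 − 3.69)/(0 − 3.69) = 0.42005
t = −τ ln(…) = 21.681 × 0.86737 = 18.806 s.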